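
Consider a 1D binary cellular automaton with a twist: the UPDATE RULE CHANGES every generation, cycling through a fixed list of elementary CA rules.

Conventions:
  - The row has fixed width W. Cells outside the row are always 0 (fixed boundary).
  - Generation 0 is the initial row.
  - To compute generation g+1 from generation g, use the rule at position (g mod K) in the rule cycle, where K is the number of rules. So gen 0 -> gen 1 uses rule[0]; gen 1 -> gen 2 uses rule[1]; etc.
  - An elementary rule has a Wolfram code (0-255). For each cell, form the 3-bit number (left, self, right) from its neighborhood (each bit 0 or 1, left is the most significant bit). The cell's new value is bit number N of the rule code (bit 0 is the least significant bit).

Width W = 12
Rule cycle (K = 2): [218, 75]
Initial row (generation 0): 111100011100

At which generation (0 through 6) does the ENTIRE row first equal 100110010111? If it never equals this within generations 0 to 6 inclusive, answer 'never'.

Gen 0: 111100011100
Gen 1 (rule 218): 111110111110
Gen 2 (rule 75): 100010100010
Gen 3 (rule 218): 010100010101
Gen 4 (rule 75): 100001100000
Gen 5 (rule 218): 010011110000
Gen 6 (rule 75): 100110010111

Answer: 6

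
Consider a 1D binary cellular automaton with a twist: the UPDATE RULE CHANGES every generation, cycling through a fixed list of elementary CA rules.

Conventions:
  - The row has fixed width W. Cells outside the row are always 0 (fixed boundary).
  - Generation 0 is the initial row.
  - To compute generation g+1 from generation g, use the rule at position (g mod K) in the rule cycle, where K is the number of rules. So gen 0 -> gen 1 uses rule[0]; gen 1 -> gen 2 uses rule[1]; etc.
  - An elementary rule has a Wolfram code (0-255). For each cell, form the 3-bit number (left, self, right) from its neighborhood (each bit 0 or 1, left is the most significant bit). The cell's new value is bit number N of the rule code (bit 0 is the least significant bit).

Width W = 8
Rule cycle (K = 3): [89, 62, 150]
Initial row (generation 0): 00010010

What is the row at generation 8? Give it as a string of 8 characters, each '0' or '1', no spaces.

Gen 0: 00010010
Gen 1 (rule 89): 11001001
Gen 2 (rule 62): 10111111
Gen 3 (rule 150): 10011110
Gen 4 (rule 89): 01010011
Gen 5 (rule 62): 11111110
Gen 6 (rule 150): 01111101
Gen 7 (rule 89): 01000100
Gen 8 (rule 62): 11101110

Answer: 11101110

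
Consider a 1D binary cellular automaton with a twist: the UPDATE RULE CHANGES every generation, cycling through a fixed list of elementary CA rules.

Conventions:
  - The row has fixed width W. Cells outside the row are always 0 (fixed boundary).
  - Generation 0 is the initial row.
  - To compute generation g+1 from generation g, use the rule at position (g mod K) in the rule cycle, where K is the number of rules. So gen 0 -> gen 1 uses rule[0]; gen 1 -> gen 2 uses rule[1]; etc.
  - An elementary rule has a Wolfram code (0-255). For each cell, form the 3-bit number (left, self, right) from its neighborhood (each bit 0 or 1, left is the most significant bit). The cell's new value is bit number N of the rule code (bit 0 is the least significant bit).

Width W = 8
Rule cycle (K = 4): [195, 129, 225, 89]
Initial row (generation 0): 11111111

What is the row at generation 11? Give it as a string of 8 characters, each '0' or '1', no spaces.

Answer: 11111001

Derivation:
Gen 0: 11111111
Gen 1 (rule 195): 01111111
Gen 2 (rule 129): 00111110
Gen 3 (rule 225): 10011110
Gen 4 (rule 89): 01010011
Gen 5 (rule 195): 10000101
Gen 6 (rule 129): 00110000
Gen 7 (rule 225): 10010111
Gen 8 (rule 89): 01000101
Gen 9 (rule 195): 10011000
Gen 10 (rule 129): 00000011
Gen 11 (rule 225): 11111001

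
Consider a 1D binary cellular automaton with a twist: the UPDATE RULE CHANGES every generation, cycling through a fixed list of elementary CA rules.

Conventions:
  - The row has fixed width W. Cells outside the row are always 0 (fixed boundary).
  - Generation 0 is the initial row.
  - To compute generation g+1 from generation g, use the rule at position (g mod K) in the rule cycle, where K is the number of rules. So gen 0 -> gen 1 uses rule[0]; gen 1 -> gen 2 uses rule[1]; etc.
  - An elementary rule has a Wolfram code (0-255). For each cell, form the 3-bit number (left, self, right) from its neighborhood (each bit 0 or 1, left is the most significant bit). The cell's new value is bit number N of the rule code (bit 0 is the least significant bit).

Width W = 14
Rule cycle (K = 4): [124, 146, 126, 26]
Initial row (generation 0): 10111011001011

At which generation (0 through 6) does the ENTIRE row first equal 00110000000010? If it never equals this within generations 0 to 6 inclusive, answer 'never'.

Gen 0: 10111011001011
Gen 1 (rule 124): 11101111101111
Gen 2 (rule 146): 01000111000110
Gen 3 (rule 126): 11101101101111
Gen 4 (rule 26): 10001001001000
Gen 5 (rule 124): 11001101101100
Gen 6 (rule 146): 00110000000010

Answer: 6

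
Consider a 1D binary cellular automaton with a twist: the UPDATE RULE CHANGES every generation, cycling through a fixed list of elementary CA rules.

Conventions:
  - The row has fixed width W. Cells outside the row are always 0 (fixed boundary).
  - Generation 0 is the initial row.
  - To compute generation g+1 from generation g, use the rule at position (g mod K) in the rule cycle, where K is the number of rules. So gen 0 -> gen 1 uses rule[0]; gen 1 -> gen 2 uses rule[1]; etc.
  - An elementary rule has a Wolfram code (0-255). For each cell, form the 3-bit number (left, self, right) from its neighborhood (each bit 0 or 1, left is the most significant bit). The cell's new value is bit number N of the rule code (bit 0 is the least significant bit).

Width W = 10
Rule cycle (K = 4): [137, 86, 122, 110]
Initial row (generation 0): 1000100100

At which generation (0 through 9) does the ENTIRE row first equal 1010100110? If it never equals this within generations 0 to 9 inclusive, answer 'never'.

Answer: never

Derivation:
Gen 0: 1000100100
Gen 1 (rule 137): 0010000001
Gen 2 (rule 86): 0111000011
Gen 3 (rule 122): 1101100111
Gen 4 (rule 110): 1111101101
Gen 5 (rule 137): 1111001000
Gen 6 (rule 86): 0001111100
Gen 7 (rule 122): 0011000110
Gen 8 (rule 110): 0111001110
Gen 9 (rule 137): 0110001100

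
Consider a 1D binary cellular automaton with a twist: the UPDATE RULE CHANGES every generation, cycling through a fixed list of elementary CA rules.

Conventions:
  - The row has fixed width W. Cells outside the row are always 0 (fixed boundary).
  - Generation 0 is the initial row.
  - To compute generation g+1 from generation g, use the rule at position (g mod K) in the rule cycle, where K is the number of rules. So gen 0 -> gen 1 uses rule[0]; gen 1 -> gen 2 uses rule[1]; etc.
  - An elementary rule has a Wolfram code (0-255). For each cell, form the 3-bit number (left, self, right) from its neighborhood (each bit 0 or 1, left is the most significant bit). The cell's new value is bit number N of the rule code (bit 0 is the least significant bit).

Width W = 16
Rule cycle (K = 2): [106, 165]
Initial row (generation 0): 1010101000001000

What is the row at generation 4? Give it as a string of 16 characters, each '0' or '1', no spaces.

Gen 0: 1010101000001000
Gen 1 (rule 106): 0101010000010000
Gen 2 (rule 165): 0111110111010111
Gen 3 (rule 106): 1100011101101101
Gen 4 (rule 165): 0001001010010011

Answer: 0001001010010011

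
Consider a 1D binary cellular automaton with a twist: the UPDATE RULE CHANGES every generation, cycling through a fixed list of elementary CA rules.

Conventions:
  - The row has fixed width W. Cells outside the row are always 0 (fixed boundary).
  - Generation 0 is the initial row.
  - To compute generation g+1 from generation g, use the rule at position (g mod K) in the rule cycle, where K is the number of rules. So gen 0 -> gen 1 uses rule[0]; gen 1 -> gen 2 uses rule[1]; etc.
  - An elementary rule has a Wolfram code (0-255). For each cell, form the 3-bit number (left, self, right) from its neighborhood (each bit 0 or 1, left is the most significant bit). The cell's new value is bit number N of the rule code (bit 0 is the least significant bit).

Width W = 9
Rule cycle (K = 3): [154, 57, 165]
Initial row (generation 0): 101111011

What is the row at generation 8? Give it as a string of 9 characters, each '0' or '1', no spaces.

Answer: 011011001

Derivation:
Gen 0: 101111011
Gen 1 (rule 154): 001110010
Gen 2 (rule 57): 101001001
Gen 3 (rule 165): 111001001
Gen 4 (rule 154): 110110110
Gen 5 (rule 57): 101101101
Gen 6 (rule 165): 110010011
Gen 7 (rule 154): 101101110
Gen 8 (rule 57): 011011001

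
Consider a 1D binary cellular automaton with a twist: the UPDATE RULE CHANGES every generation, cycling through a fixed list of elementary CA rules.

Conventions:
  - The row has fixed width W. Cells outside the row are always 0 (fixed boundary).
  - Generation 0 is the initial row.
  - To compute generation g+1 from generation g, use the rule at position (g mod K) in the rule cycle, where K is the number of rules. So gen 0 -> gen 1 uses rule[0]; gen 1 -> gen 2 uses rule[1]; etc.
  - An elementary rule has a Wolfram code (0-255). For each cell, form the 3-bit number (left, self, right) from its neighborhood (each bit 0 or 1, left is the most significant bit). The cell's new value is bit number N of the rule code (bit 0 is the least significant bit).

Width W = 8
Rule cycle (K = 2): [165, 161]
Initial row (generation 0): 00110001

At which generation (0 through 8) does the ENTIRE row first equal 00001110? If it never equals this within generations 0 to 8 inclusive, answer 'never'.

Answer: never

Derivation:
Gen 0: 00110001
Gen 1 (rule 165): 10000101
Gen 2 (rule 161): 00110010
Gen 3 (rule 165): 10000010
Gen 4 (rule 161): 00111000
Gen 5 (rule 165): 10010011
Gen 6 (rule 161): 00000000
Gen 7 (rule 165): 11111111
Gen 8 (rule 161): 01111110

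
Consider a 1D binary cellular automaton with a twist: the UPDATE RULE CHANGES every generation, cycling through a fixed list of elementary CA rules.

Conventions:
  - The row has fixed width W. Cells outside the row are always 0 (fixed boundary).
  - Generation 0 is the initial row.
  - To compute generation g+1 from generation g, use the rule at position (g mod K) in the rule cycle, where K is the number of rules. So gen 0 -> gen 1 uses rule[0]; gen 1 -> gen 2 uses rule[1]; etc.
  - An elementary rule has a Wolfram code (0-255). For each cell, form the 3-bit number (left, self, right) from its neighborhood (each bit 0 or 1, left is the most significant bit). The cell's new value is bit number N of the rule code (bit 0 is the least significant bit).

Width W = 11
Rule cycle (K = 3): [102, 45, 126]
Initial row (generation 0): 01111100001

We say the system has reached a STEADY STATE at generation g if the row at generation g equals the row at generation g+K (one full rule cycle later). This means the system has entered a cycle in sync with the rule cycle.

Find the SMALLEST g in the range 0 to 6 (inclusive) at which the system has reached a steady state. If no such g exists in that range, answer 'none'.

Gen 0: 01111100001
Gen 1 (rule 102): 10000100011
Gen 2 (rule 45): 10110101010
Gen 3 (rule 126): 11111111111
Gen 4 (rule 102): 00000000001
Gen 5 (rule 45): 11111111101
Gen 6 (rule 126): 10000000111
Gen 7 (rule 102): 10000001001
Gen 8 (rule 45): 10111101001
Gen 9 (rule 126): 11100111111

Answer: none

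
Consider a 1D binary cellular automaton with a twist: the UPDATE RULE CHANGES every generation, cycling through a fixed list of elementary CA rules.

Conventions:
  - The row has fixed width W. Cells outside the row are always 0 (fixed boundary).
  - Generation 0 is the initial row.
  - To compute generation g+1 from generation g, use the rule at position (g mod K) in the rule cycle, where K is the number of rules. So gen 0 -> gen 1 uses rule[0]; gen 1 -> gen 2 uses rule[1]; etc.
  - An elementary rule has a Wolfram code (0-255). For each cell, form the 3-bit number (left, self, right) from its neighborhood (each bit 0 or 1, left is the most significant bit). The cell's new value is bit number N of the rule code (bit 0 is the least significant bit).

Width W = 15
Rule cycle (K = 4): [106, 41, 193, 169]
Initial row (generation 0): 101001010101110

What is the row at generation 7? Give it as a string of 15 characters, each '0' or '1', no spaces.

Gen 0: 101001010101110
Gen 1 (rule 106): 010010101011010
Gen 2 (rule 41): 000001010110100
Gen 3 (rule 193): 111100000010001
Gen 4 (rule 169): 111001111000100
Gen 5 (rule 106): 101011001001000
Gen 6 (rule 41): 010110000000011
Gen 7 (rule 193): 000010111111001

Answer: 000010111111001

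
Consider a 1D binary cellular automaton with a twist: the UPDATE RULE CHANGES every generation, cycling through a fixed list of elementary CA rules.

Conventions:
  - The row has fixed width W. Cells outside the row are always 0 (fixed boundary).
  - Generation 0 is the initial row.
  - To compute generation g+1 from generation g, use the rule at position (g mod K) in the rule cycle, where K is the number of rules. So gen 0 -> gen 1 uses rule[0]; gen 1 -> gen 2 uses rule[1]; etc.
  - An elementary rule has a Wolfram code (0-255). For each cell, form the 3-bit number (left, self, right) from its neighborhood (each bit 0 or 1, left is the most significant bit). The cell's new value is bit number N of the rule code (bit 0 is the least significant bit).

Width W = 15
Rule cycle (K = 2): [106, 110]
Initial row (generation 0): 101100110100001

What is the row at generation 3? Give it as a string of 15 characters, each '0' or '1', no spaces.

Answer: 111101010001110

Derivation:
Gen 0: 101100110100001
Gen 1 (rule 106): 011101111000010
Gen 2 (rule 110): 110111001000110
Gen 3 (rule 106): 111101010001110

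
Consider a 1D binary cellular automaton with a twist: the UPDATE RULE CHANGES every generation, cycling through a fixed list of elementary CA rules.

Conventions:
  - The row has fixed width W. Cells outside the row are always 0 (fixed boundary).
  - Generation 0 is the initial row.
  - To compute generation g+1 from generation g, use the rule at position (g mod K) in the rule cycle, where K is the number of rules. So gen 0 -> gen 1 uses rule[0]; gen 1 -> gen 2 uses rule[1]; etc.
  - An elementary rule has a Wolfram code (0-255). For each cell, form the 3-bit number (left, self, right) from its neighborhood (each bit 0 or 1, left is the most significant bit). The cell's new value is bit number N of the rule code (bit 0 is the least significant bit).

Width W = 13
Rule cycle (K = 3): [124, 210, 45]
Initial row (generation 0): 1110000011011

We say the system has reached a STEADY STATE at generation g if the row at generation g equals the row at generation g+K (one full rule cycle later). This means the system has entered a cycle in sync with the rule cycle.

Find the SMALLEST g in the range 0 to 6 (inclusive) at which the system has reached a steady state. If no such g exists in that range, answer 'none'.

Answer: none

Derivation:
Gen 0: 1110000011011
Gen 1 (rule 124): 1011000011111
Gen 2 (rule 210): 0001100101111
Gen 3 (rule 45): 1101000111000
Gen 4 (rule 124): 1111100101100
Gen 5 (rule 210): 0111111000110
Gen 6 (rule 45): 0100000010100
Gen 7 (rule 124): 0110000011110
Gen 8 (rule 210): 1011000101111
Gen 9 (rule 45): 1110010111000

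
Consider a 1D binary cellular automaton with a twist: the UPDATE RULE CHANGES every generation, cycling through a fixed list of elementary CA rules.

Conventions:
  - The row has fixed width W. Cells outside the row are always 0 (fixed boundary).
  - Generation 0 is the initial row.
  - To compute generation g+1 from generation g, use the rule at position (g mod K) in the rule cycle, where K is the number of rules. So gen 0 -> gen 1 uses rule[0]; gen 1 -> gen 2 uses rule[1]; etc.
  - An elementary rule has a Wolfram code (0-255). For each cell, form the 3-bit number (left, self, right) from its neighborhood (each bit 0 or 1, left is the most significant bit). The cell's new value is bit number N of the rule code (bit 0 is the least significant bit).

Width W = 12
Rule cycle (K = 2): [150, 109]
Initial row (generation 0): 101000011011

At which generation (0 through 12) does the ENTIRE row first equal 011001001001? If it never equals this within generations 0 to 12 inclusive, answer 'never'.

Gen 0: 101000011011
Gen 1 (rule 150): 101100100000
Gen 2 (rule 109): 111100101111
Gen 3 (rule 150): 011011100110
Gen 4 (rule 109): 011110100110
Gen 5 (rule 150): 101100111001
Gen 6 (rule 109): 111100101001
Gen 7 (rule 150): 011011101111
Gen 8 (rule 109): 011110111001
Gen 9 (rule 150): 101100010111
Gen 10 (rule 109): 111101011101
Gen 11 (rule 150): 011001001001
Gen 12 (rule 109): 011001001001

Answer: 11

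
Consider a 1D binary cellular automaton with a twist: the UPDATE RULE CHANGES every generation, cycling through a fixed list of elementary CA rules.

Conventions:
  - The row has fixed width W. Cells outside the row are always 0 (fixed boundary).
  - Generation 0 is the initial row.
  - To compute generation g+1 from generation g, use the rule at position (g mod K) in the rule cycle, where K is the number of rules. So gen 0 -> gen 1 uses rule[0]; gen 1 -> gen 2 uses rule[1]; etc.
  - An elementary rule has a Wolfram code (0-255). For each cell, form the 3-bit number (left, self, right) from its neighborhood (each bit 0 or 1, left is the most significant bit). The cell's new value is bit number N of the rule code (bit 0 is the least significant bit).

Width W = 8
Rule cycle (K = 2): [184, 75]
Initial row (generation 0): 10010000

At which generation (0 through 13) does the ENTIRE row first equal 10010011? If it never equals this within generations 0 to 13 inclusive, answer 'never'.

Answer: 2

Derivation:
Gen 0: 10010000
Gen 1 (rule 184): 01001000
Gen 2 (rule 75): 10010011
Gen 3 (rule 184): 01001010
Gen 4 (rule 75): 10010000
Gen 5 (rule 184): 01001000
Gen 6 (rule 75): 10010011
Gen 7 (rule 184): 01001010
Gen 8 (rule 75): 10010000
Gen 9 (rule 184): 01001000
Gen 10 (rule 75): 10010011
Gen 11 (rule 184): 01001010
Gen 12 (rule 75): 10010000
Gen 13 (rule 184): 01001000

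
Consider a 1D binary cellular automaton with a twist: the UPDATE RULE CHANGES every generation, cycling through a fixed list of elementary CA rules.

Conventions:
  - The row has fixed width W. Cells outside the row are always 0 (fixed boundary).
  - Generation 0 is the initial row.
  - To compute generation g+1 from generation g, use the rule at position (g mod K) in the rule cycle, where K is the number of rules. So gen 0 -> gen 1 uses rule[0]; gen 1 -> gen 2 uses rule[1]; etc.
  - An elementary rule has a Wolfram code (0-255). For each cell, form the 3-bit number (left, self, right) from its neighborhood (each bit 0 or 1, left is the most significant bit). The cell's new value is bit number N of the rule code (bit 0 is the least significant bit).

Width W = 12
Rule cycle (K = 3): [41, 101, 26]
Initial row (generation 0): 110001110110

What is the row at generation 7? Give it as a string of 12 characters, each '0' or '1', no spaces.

Gen 0: 110001110110
Gen 1 (rule 41): 100101001100
Gen 2 (rule 101): 100111000101
Gen 3 (rule 26): 011100101000
Gen 4 (rule 41): 010000010011
Gen 5 (rule 101): 010111010001
Gen 6 (rule 26): 100100001010
Gen 7 (rule 41): 000001100100

Answer: 000001100100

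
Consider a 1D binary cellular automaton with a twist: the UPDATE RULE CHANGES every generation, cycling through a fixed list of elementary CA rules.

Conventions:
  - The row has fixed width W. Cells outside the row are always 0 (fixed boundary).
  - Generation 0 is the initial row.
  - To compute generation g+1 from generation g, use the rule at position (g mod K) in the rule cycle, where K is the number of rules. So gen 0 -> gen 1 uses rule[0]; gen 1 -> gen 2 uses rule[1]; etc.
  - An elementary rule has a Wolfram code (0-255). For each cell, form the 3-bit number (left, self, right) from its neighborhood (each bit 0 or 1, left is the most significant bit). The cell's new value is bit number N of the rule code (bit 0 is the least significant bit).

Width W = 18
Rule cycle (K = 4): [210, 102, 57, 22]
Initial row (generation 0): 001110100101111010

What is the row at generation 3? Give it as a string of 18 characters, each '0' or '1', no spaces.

Gen 0: 001110100101111010
Gen 1 (rule 210): 010110011000111001
Gen 2 (rule 102): 111010101001001011
Gen 3 (rule 57): 100101010100100110

Answer: 100101010100100110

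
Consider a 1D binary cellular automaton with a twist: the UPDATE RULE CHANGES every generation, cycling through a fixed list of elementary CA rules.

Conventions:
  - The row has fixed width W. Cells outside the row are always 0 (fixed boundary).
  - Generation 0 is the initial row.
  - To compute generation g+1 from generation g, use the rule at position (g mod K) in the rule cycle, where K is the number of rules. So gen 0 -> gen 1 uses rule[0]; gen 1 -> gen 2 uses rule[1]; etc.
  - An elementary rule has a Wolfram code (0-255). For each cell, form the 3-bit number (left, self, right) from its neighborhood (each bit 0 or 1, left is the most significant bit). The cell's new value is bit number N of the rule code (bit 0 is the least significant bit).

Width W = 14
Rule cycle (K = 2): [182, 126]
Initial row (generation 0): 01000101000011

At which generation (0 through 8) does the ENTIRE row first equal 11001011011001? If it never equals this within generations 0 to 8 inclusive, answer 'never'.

Gen 0: 01000101000011
Gen 1 (rule 182): 11101111100100
Gen 2 (rule 126): 10111000111110
Gen 3 (rule 182): 11010101011101
Gen 4 (rule 126): 11111111110111
Gen 5 (rule 182): 01111111101010
Gen 6 (rule 126): 11000000111111
Gen 7 (rule 182): 00100001011110
Gen 8 (rule 126): 01110011110011

Answer: never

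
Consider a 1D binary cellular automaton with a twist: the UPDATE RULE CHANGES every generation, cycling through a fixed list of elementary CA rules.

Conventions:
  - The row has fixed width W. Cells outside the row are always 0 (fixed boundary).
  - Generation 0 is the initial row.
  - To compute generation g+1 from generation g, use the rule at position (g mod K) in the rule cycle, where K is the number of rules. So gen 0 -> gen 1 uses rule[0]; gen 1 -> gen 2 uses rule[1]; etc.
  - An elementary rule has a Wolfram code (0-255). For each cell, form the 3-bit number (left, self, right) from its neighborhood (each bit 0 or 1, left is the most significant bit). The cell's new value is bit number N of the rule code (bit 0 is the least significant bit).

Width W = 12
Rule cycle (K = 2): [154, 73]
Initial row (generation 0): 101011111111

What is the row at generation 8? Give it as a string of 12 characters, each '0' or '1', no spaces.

Gen 0: 101011111111
Gen 1 (rule 154): 000011111110
Gen 2 (rule 73): 111010000010
Gen 3 (rule 154): 110001000101
Gen 4 (rule 73): 110100010000
Gen 5 (rule 154): 100010101000
Gen 6 (rule 73): 001000000011
Gen 7 (rule 154): 010100000110
Gen 8 (rule 73): 000001110110

Answer: 000001110110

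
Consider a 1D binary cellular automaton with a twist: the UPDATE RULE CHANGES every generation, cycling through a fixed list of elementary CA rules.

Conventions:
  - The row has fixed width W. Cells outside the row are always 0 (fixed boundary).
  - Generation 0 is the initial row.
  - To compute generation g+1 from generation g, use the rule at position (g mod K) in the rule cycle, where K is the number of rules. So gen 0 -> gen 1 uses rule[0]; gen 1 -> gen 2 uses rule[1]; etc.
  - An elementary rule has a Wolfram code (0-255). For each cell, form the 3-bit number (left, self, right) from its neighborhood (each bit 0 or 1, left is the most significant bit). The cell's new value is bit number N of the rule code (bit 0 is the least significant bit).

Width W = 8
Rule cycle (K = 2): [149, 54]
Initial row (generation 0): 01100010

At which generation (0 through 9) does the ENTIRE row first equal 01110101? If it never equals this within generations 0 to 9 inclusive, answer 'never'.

Gen 0: 01100010
Gen 1 (rule 149): 00011011
Gen 2 (rule 54): 00100100
Gen 3 (rule 149): 10110111
Gen 4 (rule 54): 11001000
Gen 5 (rule 149): 00101111
Gen 6 (rule 54): 01110000
Gen 7 (rule 149): 00101111
Gen 8 (rule 54): 01110000
Gen 9 (rule 149): 00101111

Answer: never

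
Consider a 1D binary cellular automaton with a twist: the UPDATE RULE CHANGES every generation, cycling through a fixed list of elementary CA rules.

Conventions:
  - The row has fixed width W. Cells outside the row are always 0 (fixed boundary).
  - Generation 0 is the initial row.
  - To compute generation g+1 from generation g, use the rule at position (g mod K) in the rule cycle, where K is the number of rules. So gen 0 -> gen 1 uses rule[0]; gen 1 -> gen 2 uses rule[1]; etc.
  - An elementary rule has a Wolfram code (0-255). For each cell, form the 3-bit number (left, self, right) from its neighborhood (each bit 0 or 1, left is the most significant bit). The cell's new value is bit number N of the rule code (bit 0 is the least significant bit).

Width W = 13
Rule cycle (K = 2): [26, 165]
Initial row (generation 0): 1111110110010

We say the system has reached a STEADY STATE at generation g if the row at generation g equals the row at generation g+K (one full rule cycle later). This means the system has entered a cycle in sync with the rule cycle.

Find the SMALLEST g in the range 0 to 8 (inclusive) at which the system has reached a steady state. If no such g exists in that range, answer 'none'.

Answer: none

Derivation:
Gen 0: 1111110110010
Gen 1 (rule 26): 1000000101101
Gen 2 (rule 165): 1011110110011
Gen 3 (rule 26): 0010000101110
Gen 4 (rule 165): 1010110110100
Gen 5 (rule 26): 0000100100010
Gen 6 (rule 165): 1110100101010
Gen 7 (rule 26): 1000011000001
Gen 8 (rule 165): 1011000011101
Gen 9 (rule 26): 0010100110000
Gen 10 (rule 165): 1011100000111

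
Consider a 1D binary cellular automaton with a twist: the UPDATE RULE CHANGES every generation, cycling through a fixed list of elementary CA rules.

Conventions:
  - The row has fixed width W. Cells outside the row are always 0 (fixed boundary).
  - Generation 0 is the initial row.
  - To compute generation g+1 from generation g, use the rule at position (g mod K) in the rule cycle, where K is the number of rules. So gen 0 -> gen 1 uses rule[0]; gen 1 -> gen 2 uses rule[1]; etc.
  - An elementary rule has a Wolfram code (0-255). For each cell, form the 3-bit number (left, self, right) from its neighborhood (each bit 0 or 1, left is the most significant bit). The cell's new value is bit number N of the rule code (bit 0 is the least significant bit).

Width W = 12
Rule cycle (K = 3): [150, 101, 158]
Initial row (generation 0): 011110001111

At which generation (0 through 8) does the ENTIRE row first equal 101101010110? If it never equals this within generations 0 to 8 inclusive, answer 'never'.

Answer: 1

Derivation:
Gen 0: 011110001111
Gen 1 (rule 150): 101101010110
Gen 2 (rule 101): 110111111010
Gen 3 (rule 158): 100111110011
Gen 4 (rule 150): 111011101100
Gen 5 (rule 101): 001100110101
Gen 6 (rule 158): 011011100101
Gen 7 (rule 150): 100001011101
Gen 8 (rule 101): 101101100111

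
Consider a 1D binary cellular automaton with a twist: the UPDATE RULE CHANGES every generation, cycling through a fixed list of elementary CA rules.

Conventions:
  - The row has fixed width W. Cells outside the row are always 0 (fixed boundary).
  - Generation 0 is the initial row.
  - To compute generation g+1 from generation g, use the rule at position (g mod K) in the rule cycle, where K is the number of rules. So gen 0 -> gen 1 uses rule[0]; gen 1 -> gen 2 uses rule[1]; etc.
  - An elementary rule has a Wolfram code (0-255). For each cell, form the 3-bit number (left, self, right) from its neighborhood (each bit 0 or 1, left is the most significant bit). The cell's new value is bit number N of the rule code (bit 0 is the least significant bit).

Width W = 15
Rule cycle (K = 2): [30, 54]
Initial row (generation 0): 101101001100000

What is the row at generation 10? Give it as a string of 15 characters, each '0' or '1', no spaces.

Answer: 110100000000010

Derivation:
Gen 0: 101101001100000
Gen 1 (rule 30): 101001111010000
Gen 2 (rule 54): 111110000111000
Gen 3 (rule 30): 100001001100100
Gen 4 (rule 54): 110011110011110
Gen 5 (rule 30): 101110001110001
Gen 6 (rule 54): 110001010001011
Gen 7 (rule 30): 101011011011010
Gen 8 (rule 54): 111100100100111
Gen 9 (rule 30): 100011111111100
Gen 10 (rule 54): 110100000000010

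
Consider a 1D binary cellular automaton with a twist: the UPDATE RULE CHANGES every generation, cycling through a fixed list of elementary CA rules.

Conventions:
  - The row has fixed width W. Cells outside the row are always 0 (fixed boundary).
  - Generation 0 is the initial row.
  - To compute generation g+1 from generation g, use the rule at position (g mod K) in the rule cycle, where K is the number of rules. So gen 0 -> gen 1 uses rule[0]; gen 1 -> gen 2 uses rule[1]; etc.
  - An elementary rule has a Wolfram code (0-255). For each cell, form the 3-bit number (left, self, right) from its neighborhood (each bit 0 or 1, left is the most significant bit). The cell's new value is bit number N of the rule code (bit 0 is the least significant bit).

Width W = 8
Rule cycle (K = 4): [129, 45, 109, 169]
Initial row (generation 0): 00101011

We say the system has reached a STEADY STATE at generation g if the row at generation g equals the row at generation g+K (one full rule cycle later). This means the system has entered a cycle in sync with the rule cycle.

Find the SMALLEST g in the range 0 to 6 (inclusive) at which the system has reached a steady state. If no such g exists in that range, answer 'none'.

Gen 0: 00101011
Gen 1 (rule 129): 10000000
Gen 2 (rule 45): 10111111
Gen 3 (rule 109): 11100001
Gen 4 (rule 169): 11001100
Gen 5 (rule 129): 00000001
Gen 6 (rule 45): 11111101
Gen 7 (rule 109): 10000111
Gen 8 (rule 169): 00110110
Gen 9 (rule 129): 10000000
Gen 10 (rule 45): 10111111

Answer: none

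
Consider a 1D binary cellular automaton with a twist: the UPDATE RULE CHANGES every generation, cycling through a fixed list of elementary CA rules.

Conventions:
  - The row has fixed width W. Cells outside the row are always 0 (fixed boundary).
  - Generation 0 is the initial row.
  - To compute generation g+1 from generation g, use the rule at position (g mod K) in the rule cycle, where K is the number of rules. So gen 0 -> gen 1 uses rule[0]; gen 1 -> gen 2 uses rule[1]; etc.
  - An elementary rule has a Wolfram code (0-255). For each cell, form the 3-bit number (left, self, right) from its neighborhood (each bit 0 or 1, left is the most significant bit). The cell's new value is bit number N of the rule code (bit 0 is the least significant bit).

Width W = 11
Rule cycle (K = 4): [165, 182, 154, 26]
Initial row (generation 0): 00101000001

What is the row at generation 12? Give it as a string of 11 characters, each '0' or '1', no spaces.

Answer: 11001000001

Derivation:
Gen 0: 00101000001
Gen 1 (rule 165): 10111011101
Gen 2 (rule 182): 11010101011
Gen 3 (rule 154): 10000000010
Gen 4 (rule 26): 01000000101
Gen 5 (rule 165): 01011110111
Gen 6 (rule 182): 11101101010
Gen 7 (rule 154): 11001000001
Gen 8 (rule 26): 10110100010
Gen 9 (rule 165): 11001101010
Gen 10 (rule 182): 00110011111
Gen 11 (rule 154): 01101111110
Gen 12 (rule 26): 11001000001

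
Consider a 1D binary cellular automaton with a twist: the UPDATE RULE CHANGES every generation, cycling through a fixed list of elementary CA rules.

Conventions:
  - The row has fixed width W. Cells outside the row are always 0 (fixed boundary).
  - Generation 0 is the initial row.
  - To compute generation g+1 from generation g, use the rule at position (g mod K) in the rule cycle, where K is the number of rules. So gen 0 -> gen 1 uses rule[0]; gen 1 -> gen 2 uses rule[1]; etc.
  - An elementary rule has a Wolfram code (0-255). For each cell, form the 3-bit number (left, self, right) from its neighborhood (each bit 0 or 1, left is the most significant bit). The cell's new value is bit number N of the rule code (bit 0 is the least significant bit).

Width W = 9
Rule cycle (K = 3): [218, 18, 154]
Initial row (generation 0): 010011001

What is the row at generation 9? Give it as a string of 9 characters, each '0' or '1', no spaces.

Gen 0: 010011001
Gen 1 (rule 218): 101111110
Gen 2 (rule 18): 000000001
Gen 3 (rule 154): 000000010
Gen 4 (rule 218): 000000101
Gen 5 (rule 18): 000001000
Gen 6 (rule 154): 000010100
Gen 7 (rule 218): 000100010
Gen 8 (rule 18): 001010101
Gen 9 (rule 154): 010000000

Answer: 010000000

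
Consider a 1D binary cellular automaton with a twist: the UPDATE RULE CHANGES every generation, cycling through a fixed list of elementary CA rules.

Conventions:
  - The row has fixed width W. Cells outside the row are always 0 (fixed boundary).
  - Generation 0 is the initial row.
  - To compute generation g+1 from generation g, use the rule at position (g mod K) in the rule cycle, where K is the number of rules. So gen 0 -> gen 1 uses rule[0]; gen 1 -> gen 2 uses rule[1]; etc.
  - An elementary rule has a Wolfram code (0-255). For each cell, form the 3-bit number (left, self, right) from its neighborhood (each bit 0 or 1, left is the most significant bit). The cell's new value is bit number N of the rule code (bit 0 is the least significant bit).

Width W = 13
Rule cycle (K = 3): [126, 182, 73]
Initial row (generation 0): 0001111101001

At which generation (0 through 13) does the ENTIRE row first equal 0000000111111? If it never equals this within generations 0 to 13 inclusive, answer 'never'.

Answer: 4

Derivation:
Gen 0: 0001111101001
Gen 1 (rule 126): 0011000111111
Gen 2 (rule 182): 0100101011110
Gen 3 (rule 73): 0000000010010
Gen 4 (rule 126): 0000000111111
Gen 5 (rule 182): 0000001011110
Gen 6 (rule 73): 1111100010010
Gen 7 (rule 126): 1000110111111
Gen 8 (rule 182): 1101001011110
Gen 9 (rule 73): 1100000010010
Gen 10 (rule 126): 1110000111111
Gen 11 (rule 182): 0101001011110
Gen 12 (rule 73): 0000000010010
Gen 13 (rule 126): 0000000111111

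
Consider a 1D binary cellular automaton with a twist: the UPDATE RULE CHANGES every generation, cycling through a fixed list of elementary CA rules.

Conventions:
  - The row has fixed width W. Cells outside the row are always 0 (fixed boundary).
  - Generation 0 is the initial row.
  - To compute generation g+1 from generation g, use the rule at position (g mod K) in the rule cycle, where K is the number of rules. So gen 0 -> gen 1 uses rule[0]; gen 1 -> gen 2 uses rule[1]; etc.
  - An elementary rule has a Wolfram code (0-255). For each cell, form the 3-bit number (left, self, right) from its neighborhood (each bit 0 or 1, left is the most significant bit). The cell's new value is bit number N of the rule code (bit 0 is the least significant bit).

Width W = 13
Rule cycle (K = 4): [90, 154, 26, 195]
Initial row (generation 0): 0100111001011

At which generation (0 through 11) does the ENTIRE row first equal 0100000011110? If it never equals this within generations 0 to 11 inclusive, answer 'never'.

Gen 0: 0100111001011
Gen 1 (rule 90): 1011101110011
Gen 2 (rule 154): 0011001101110
Gen 3 (rule 26): 0110111001001
Gen 4 (rule 195): 1010011010010
Gen 5 (rule 90): 0001111001101
Gen 6 (rule 154): 0011110111000
Gen 7 (rule 26): 0110000100100
Gen 8 (rule 195): 1010111001001
Gen 9 (rule 90): 0000101110110
Gen 10 (rule 154): 0001001100101
Gen 11 (rule 26): 0010111011000

Answer: never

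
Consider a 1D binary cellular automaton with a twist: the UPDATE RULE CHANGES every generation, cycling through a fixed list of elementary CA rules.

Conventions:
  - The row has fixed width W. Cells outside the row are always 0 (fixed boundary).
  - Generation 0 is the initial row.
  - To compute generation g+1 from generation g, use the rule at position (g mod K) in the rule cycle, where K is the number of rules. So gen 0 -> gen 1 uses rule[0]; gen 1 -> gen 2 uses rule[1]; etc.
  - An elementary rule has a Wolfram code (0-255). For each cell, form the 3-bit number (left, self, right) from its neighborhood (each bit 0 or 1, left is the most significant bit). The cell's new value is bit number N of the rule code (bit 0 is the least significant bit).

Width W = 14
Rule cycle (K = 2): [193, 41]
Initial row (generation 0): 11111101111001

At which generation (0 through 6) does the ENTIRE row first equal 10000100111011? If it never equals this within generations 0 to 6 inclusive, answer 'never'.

Gen 0: 11111101111001
Gen 1 (rule 193): 01111100111000
Gen 2 (rule 41): 01000000100011
Gen 3 (rule 193): 00011110001001
Gen 4 (rule 41): 11010000100000
Gen 5 (rule 193): 01000110001111
Gen 6 (rule 41): 00010100101000

Answer: never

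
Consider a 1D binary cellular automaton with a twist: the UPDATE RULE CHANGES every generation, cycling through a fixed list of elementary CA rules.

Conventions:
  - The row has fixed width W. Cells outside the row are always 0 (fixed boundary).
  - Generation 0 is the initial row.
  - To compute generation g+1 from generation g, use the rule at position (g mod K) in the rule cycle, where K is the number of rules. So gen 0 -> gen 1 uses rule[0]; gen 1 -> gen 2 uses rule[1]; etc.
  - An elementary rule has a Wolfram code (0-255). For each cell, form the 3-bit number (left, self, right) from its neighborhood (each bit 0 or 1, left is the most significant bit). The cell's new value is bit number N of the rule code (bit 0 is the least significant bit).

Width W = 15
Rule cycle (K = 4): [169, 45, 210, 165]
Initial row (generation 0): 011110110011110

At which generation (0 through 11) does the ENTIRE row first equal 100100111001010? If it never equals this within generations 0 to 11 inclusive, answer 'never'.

Gen 0: 011110110011110
Gen 1 (rule 169): 011101100011100
Gen 2 (rule 45): 010011001010001
Gen 3 (rule 210): 101101110001010
Gen 4 (rule 165): 110010100101110
Gen 5 (rule 169): 100001000011100
Gen 6 (rule 45): 101101011010001
Gen 7 (rule 210): 000100001001010
Gen 8 (rule 165): 110101101001110
Gen 9 (rule 169): 101011010001100
Gen 10 (rule 45): 111110110101001
Gen 11 (rule 210): 011110010000110

Answer: never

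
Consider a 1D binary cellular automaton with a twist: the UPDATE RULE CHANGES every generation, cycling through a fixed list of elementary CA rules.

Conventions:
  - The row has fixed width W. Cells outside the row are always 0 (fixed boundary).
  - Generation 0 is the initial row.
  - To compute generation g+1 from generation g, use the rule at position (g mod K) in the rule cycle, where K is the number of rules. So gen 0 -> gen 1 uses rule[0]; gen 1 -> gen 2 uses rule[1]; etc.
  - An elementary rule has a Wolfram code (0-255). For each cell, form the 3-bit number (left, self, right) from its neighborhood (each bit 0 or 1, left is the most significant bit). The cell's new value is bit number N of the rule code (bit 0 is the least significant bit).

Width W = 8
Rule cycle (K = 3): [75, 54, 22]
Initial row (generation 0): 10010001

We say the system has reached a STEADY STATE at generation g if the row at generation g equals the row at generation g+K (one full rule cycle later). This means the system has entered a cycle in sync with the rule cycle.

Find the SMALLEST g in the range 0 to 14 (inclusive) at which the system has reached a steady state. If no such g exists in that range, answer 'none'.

Answer: 9

Derivation:
Gen 0: 10010001
Gen 1 (rule 75): 00100110
Gen 2 (rule 54): 01111001
Gen 3 (rule 22): 10000111
Gen 4 (rule 75): 00111101
Gen 5 (rule 54): 01000011
Gen 6 (rule 22): 11100100
Gen 7 (rule 75): 10101001
Gen 8 (rule 54): 11111111
Gen 9 (rule 22): 00000000
Gen 10 (rule 75): 11111111
Gen 11 (rule 54): 00000000
Gen 12 (rule 22): 00000000
Gen 13 (rule 75): 11111111
Gen 14 (rule 54): 00000000
Gen 15 (rule 22): 00000000
Gen 16 (rule 75): 11111111
Gen 17 (rule 54): 00000000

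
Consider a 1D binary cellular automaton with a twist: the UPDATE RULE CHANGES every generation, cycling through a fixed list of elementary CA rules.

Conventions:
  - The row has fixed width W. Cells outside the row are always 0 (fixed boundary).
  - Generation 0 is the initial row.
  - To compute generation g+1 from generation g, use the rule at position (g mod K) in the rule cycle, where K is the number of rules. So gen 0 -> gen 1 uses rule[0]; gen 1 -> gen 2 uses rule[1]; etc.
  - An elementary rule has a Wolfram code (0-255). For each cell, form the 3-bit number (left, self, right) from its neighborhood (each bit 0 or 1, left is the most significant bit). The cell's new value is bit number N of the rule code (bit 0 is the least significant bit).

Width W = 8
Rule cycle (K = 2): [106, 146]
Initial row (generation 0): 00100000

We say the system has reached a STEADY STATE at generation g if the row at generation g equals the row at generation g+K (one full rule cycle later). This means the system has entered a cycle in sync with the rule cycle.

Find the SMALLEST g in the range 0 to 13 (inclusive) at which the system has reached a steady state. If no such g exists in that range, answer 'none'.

Answer: 1

Derivation:
Gen 0: 00100000
Gen 1 (rule 106): 01000000
Gen 2 (rule 146): 10100000
Gen 3 (rule 106): 01000000
Gen 4 (rule 146): 10100000
Gen 5 (rule 106): 01000000
Gen 6 (rule 146): 10100000
Gen 7 (rule 106): 01000000
Gen 8 (rule 146): 10100000
Gen 9 (rule 106): 01000000
Gen 10 (rule 146): 10100000
Gen 11 (rule 106): 01000000
Gen 12 (rule 146): 10100000
Gen 13 (rule 106): 01000000
Gen 14 (rule 146): 10100000
Gen 15 (rule 106): 01000000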